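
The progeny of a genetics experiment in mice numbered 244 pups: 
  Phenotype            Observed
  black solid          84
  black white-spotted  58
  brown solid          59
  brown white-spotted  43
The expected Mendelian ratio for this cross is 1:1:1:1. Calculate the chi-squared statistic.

Under the 1:1:1:1 hypothesis (Σ ratio = 4, N = 244):
  black solid: 244 × 1/4 = 61
  black white-spotted: 244 × 1/4 = 61
  brown solid: 244 × 1/4 = 61
  brown white-spotted: 244 × 1/4 = 61
χ² = Σ (O − E)² / E
  black solid: (84 − 61)² / 61 = 8.6721
  black white-spotted: (58 − 61)² / 61 = 0.1475
  brown solid: (59 − 61)² / 61 = 0.0656
  brown white-spotted: (43 − 61)² / 61 = 5.3115
χ² = 8.6721 + 0.1475 + 0.0656 + 5.3115 = 14.1967 ≈ 14.197

14.197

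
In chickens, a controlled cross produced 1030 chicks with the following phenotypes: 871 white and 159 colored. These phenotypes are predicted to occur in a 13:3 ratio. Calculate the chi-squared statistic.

7.421

Total ratio parts = 16. Expected numbers out of 1030:
  white: 1030 × 13/16 = 836.875
  colored: 1030 × 3/16 = 193.125
χ² = Σ (O − E)² / E
  white: (871 − 836.875)² / 836.875 = 1.3915
  colored: (159 − 193.125)² / 193.125 = 6.0299
χ² = 1.3915 + 6.0299 = 7.4214 ≈ 7.421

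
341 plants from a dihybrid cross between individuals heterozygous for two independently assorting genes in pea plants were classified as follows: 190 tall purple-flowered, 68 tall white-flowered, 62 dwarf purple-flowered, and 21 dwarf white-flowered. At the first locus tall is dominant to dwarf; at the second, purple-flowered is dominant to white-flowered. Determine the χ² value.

0.339

A dihybrid F₂ with independent assortment and complete dominance at both loci gives a 9:3:3:1 phenotypic ratio.
The 9:3:3:1 ratio has 16 parts, so with N = 341 the expected counts are:
  tall purple-flowered: 341 × 9/16 = 191.8125
  tall white-flowered: 341 × 3/16 = 63.9375
  dwarf purple-flowered: 341 × 3/16 = 63.9375
  dwarf white-flowered: 341 × 1/16 = 21.3125
χ² = Σ (O − E)² / E
  tall purple-flowered: (190 − 191.8125)² / 191.8125 = 0.0171
  tall white-flowered: (68 − 63.9375)² / 63.9375 = 0.2581
  dwarf purple-flowered: (62 − 63.9375)² / 63.9375 = 0.0587
  dwarf white-flowered: (21 − 21.3125)² / 21.3125 = 0.0046
χ² = 0.0171 + 0.2581 + 0.0587 + 0.0046 = 0.3385 ≈ 0.339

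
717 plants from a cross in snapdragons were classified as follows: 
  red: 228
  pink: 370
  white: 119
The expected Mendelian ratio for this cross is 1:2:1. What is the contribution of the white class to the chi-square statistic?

20.251

Under the 1:2:1 hypothesis (Σ ratio = 4, N = 717):
  red: 717 × 1/4 = 179.25
  pink: 717 × 2/4 = 358.5
  white: 717 × 1/4 = 179.25
Contribution of white: (119 − 179.25)² / 179.25 = 20.2514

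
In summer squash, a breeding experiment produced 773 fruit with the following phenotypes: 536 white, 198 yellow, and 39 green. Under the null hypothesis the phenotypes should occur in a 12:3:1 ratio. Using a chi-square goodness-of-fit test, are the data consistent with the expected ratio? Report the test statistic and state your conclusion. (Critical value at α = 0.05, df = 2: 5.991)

Under the 12:3:1 hypothesis (Σ ratio = 16, N = 773):
  white: 773 × 12/16 = 579.75
  yellow: 773 × 3/16 = 144.9375
  green: 773 × 1/16 = 48.3125
χ² = Σ (O − E)² / E
  white: (536 − 579.75)² / 579.75 = 3.3015
  yellow: (198 − 144.9375)² / 144.9375 = 19.4265
  green: (39 − 48.3125)² / 48.3125 = 1.7950
χ² = 3.3015 + 19.4265 + 1.7950 = 24.523
Degrees of freedom = 3 − 1 = 2; critical value at α = 0.05 is 5.991.
Since 24.523 > 5.991, we reject the null hypothesis — the data do not fit the 12:3:1 ratio.

24.523; not consistent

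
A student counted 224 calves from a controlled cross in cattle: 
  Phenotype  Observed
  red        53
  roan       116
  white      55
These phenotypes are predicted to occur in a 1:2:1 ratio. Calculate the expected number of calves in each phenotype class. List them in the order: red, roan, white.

Total ratio parts = 4. Expected numbers out of 224:
  red: 224 × 1/4 = 56
  roan: 224 × 2/4 = 112
  white: 224 × 1/4 = 56

56, 112, 56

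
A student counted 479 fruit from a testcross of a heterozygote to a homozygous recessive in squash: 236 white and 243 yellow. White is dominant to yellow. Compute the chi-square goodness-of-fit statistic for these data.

A testcross of a heterozygote (Aa × aa) gives a 1:1 phenotypic ratio.
Under the 1:1 hypothesis (Σ ratio = 2, N = 479):
  white: 479 × 1/2 = 239.5
  yellow: 479 × 1/2 = 239.5
χ² = Σ (O − E)² / E
  white: (236 − 239.5)² / 239.5 = 0.0511
  yellow: (243 − 239.5)² / 239.5 = 0.0511
χ² = 0.0511 + 0.0511 = 0.1022 ≈ 0.102

0.102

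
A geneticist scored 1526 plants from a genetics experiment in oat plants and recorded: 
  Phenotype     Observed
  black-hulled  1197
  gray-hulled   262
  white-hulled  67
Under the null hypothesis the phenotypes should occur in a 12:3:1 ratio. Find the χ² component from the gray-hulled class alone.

Total ratio parts = 16. Expected numbers out of 1526:
  black-hulled: 1526 × 12/16 = 1144.5
  gray-hulled: 1526 × 3/16 = 286.125
  white-hulled: 1526 × 1/16 = 95.375
Contribution of gray-hulled: (262 − 286.125)² / 286.125 = 2.0341

2.034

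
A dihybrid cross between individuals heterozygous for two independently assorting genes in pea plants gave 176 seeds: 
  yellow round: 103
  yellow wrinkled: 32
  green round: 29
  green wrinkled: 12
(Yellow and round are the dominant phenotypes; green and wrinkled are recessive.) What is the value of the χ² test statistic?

A dihybrid F₂ with independent assortment and complete dominance at both loci gives a 9:3:3:1 phenotypic ratio.
Under the 9:3:3:1 hypothesis (Σ ratio = 16, N = 176):
  yellow round: 176 × 9/16 = 99
  yellow wrinkled: 176 × 3/16 = 33
  green round: 176 × 3/16 = 33
  green wrinkled: 176 × 1/16 = 11
χ² = Σ (O − E)² / E
  yellow round: (103 − 99)² / 99 = 0.1616
  yellow wrinkled: (32 − 33)² / 33 = 0.0303
  green round: (29 − 33)² / 33 = 0.4848
  green wrinkled: (12 − 11)² / 11 = 0.0909
χ² = 0.1616 + 0.0303 + 0.4848 + 0.0909 = 0.7676 ≈ 0.768

0.768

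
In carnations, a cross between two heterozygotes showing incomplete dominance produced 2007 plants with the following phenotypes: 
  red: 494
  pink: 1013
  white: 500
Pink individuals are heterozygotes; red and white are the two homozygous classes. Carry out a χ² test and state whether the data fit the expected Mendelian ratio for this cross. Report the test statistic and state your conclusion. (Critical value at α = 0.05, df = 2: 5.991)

0.216; consistent

With incomplete dominance, a heterozygote × heterozygote cross gives a 1:2:1 phenotypic ratio.
Under the 1:2:1 hypothesis (Σ ratio = 4, N = 2007):
  red: 2007 × 1/4 = 501.75
  pink: 2007 × 2/4 = 1003.5
  white: 2007 × 1/4 = 501.75
χ² = Σ (O − E)² / E
  red: (494 − 501.75)² / 501.75 = 0.1197
  pink: (1013 − 1003.5)² / 1003.5 = 0.0899
  white: (500 − 501.75)² / 501.75 = 0.0061
χ² = 0.1197 + 0.0899 + 0.0061 = 0.2157 ≈ 0.216
Degrees of freedom = 3 − 1 = 2; critical value at α = 0.05 is 5.991.
Since 0.216 < 5.991, we fail to reject the null hypothesis — the data are consistent with the 1:2:1 ratio.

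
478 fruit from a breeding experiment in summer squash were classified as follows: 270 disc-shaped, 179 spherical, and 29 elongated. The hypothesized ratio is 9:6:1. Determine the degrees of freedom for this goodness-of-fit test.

A goodness-of-fit test with 3 phenotype classes has df = 3 − 1 = 2.

2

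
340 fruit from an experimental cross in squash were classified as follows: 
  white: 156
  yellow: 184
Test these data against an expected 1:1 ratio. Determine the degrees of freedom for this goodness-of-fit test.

1

A goodness-of-fit test with 2 phenotype classes has df = 2 − 1 = 1.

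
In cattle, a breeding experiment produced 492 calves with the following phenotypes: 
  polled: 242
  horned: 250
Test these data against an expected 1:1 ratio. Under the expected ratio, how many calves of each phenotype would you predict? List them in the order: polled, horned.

246, 246

Under the 1:1 hypothesis (Σ ratio = 2, N = 492):
  polled: 492 × 1/2 = 246
  horned: 492 × 1/2 = 246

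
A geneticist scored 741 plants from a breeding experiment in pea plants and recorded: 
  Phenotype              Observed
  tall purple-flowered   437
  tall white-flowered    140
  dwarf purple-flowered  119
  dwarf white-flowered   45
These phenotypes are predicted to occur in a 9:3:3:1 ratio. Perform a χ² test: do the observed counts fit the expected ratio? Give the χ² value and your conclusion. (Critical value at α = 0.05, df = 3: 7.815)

3.884; consistent

The 9:3:3:1 ratio has 16 parts, so with N = 741 the expected counts are:
  tall purple-flowered: 741 × 9/16 = 416.8125
  tall white-flowered: 741 × 3/16 = 138.9375
  dwarf purple-flowered: 741 × 3/16 = 138.9375
  dwarf white-flowered: 741 × 1/16 = 46.3125
χ² = Σ (O − E)² / E
  tall purple-flowered: (437 − 416.8125)² / 416.8125 = 0.9777
  tall white-flowered: (140 − 138.9375)² / 138.9375 = 0.0081
  dwarf purple-flowered: (119 − 138.9375)² / 138.9375 = 2.8610
  dwarf white-flowered: (45 − 46.3125)² / 46.3125 = 0.0372
χ² = 0.9777 + 0.0081 + 2.8610 + 0.0372 = 3.884
Degrees of freedom = 4 − 1 = 3; critical value at α = 0.05 is 7.815.
Since 3.884 < 7.815, we fail to reject the null hypothesis — the data are consistent with the 9:3:3:1 ratio.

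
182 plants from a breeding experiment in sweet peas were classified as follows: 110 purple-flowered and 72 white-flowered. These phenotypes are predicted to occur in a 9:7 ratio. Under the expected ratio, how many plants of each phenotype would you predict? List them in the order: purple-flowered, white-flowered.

102.375, 79.625

The 9:7 ratio has 16 parts, so with N = 182 the expected counts are:
  purple-flowered: 182 × 9/16 = 102.375
  white-flowered: 182 × 7/16 = 79.625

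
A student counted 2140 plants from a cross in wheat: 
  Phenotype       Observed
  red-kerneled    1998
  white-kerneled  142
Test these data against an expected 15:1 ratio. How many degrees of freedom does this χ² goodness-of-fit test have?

1

A goodness-of-fit test with 2 phenotype classes has df = 2 − 1 = 1.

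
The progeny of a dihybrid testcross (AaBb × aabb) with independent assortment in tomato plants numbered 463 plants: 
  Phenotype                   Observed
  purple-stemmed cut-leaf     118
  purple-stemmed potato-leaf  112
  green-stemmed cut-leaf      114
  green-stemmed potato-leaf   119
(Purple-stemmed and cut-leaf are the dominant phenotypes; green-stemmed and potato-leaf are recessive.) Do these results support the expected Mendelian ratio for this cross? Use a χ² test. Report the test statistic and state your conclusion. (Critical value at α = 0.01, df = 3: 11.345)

A dihybrid testcross with independent assortment gives a 1:1:1:1 ratio.
Total ratio parts = 4. Expected numbers out of 463:
  purple-stemmed cut-leaf: 463 × 1/4 = 115.75
  purple-stemmed potato-leaf: 463 × 1/4 = 115.75
  green-stemmed cut-leaf: 463 × 1/4 = 115.75
  green-stemmed potato-leaf: 463 × 1/4 = 115.75
χ² = Σ (O − E)² / E
  purple-stemmed cut-leaf: (118 − 115.75)² / 115.75 = 0.0437
  purple-stemmed potato-leaf: (112 − 115.75)² / 115.75 = 0.1215
  green-stemmed cut-leaf: (114 − 115.75)² / 115.75 = 0.0265
  green-stemmed potato-leaf: (119 − 115.75)² / 115.75 = 0.0913
χ² = 0.0437 + 0.1215 + 0.0265 + 0.0913 = 0.283
Degrees of freedom = 4 − 1 = 3; critical value at α = 0.01 is 11.345.
Since 0.283 < 11.345, we fail to reject the null hypothesis — the data are consistent with the 1:1:1:1 ratio.

0.283; consistent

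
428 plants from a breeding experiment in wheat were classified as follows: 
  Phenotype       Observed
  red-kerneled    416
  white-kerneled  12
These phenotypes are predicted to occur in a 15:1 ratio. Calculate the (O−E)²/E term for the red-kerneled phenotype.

0.542

Expected counts for N = 428 under a 15:1 ratio (total parts = 16):
  red-kerneled: 428 × 15/16 = 401.25
  white-kerneled: 428 × 1/16 = 26.75
Contribution of red-kerneled: (416 − 401.25)² / 401.25 = 0.5422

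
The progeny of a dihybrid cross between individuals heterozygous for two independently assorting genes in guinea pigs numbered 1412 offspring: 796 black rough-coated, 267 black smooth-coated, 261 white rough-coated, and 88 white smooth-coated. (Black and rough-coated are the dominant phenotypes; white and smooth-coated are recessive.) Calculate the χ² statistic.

A dihybrid F₂ with independent assortment and complete dominance at both loci gives a 9:3:3:1 phenotypic ratio.
Under the 9:3:3:1 hypothesis (Σ ratio = 16, N = 1412):
  black rough-coated: 1412 × 9/16 = 794.25
  black smooth-coated: 1412 × 3/16 = 264.75
  white rough-coated: 1412 × 3/16 = 264.75
  white smooth-coated: 1412 × 1/16 = 88.25
χ² = Σ (O − E)² / E
  black rough-coated: (796 − 794.25)² / 794.25 = 0.0039
  black smooth-coated: (267 − 264.75)² / 264.75 = 0.0191
  white rough-coated: (261 − 264.75)² / 264.75 = 0.0531
  white smooth-coated: (88 − 88.25)² / 88.25 = 0.0007
χ² = 0.0039 + 0.0191 + 0.0531 + 0.0007 = 0.0768 ≈ 0.077

0.077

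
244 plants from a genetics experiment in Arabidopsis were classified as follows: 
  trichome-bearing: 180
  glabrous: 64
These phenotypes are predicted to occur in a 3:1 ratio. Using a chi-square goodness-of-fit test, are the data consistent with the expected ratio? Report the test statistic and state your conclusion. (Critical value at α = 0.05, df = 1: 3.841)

0.197; consistent

Under the 3:1 hypothesis (Σ ratio = 4, N = 244):
  trichome-bearing: 244 × 3/4 = 183
  glabrous: 244 × 1/4 = 61
χ² = Σ (O − E)² / E
  trichome-bearing: (180 − 183)² / 183 = 0.0492
  glabrous: (64 − 61)² / 61 = 0.1475
χ² = 0.0492 + 0.1475 = 0.1967 ≈ 0.197
Degrees of freedom = 2 − 1 = 1; critical value at α = 0.05 is 3.841.
Since 0.197 < 3.841, we fail to reject the null hypothesis — the data are consistent with the 3:1 ratio.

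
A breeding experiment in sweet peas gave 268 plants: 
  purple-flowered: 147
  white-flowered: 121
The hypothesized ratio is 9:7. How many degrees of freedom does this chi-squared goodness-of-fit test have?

1

A goodness-of-fit test with 2 phenotype classes has df = 2 − 1 = 1.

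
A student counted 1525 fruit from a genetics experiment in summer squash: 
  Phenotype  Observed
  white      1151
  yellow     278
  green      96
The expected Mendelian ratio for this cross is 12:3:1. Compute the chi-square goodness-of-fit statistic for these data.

Expected counts for N = 1525 under a 12:3:1 ratio (total parts = 16):
  white: 1525 × 12/16 = 1143.75
  yellow: 1525 × 3/16 = 285.9375
  green: 1525 × 1/16 = 95.3125
χ² = Σ (O − E)² / E
  white: (1151 − 1143.75)² / 1143.75 = 0.0460
  yellow: (278 − 285.9375)² / 285.9375 = 0.2203
  green: (96 − 95.3125)² / 95.3125 = 0.0050
χ² = 0.0460 + 0.2203 + 0.0050 = 0.2713 ≈ 0.271

0.271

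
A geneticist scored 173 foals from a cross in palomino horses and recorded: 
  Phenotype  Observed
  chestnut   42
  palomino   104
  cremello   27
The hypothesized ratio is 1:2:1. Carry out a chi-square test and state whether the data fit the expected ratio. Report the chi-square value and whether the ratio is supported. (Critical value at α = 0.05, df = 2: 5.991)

9.682; not consistent

Under the 1:2:1 hypothesis (Σ ratio = 4, N = 173):
  chestnut: 173 × 1/4 = 43.25
  palomino: 173 × 2/4 = 86.5
  cremello: 173 × 1/4 = 43.25
χ² = Σ (O − E)² / E
  chestnut: (42 − 43.25)² / 43.25 = 0.0361
  palomino: (104 − 86.5)² / 86.5 = 3.5405
  cremello: (27 − 43.25)² / 43.25 = 6.1055
χ² = 0.0361 + 3.5405 + 6.1055 = 9.6821 ≈ 9.682
Degrees of freedom = 3 − 1 = 2; critical value at α = 0.05 is 5.991.
Since 9.682 > 5.991, we reject the null hypothesis — the data do not fit the 1:2:1 ratio.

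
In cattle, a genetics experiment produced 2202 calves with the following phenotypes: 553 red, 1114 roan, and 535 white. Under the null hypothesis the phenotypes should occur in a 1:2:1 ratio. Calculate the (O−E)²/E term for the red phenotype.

Expected counts for N = 2202 under a 1:2:1 ratio (total parts = 4):
  red: 2202 × 1/4 = 550.5
  roan: 2202 × 2/4 = 1101
  white: 2202 × 1/4 = 550.5
Contribution of red: (553 − 550.5)² / 550.5 = 0.0114

0.011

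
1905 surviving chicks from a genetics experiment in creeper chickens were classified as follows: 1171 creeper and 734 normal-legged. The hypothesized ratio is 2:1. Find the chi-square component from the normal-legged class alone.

15.435

The 2:1 ratio has 3 parts, so with N = 1905 the expected counts are:
  creeper: 1905 × 2/3 = 1270
  normal-legged: 1905 × 1/3 = 635
Contribution of normal-legged: (734 − 635)² / 635 = 15.4346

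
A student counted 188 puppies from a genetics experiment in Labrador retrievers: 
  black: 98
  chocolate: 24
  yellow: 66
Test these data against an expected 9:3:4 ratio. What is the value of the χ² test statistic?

Under the 9:3:4 hypothesis (Σ ratio = 16, N = 188):
  black: 188 × 9/16 = 105.75
  chocolate: 188 × 3/16 = 35.25
  yellow: 188 × 4/16 = 47
χ² = Σ (O − E)² / E
  black: (98 − 105.75)² / 105.75 = 0.5680
  chocolate: (24 − 35.25)² / 35.25 = 3.5904
  yellow: (66 − 47)² / 47 = 7.6809
χ² = 0.5680 + 3.5904 + 7.6809 = 11.8393 ≈ 11.839

11.839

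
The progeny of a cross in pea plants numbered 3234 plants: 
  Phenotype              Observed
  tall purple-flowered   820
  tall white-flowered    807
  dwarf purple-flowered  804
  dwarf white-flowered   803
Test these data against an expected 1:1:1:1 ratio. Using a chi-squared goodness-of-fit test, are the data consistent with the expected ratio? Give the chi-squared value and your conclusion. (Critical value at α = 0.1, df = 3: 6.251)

0.229; consistent

Under the 1:1:1:1 hypothesis (Σ ratio = 4, N = 3234):
  tall purple-flowered: 3234 × 1/4 = 808.5
  tall white-flowered: 3234 × 1/4 = 808.5
  dwarf purple-flowered: 3234 × 1/4 = 808.5
  dwarf white-flowered: 3234 × 1/4 = 808.5
χ² = Σ (O − E)² / E
  tall purple-flowered: (820 − 808.5)² / 808.5 = 0.1636
  tall white-flowered: (807 − 808.5)² / 808.5 = 0.0028
  dwarf purple-flowered: (804 − 808.5)² / 808.5 = 0.0250
  dwarf white-flowered: (803 − 808.5)² / 808.5 = 0.0374
χ² = 0.1636 + 0.0028 + 0.0250 + 0.0374 = 0.2288 ≈ 0.229
Degrees of freedom = 4 − 1 = 3; critical value at α = 0.1 is 6.251.
Since 0.229 < 6.251, we fail to reject the null hypothesis — the data are consistent with the 1:1:1:1 ratio.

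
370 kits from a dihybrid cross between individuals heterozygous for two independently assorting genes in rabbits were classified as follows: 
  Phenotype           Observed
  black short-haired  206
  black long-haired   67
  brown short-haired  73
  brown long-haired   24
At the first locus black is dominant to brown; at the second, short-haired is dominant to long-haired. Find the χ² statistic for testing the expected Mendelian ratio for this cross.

0.326

A dihybrid F₂ with independent assortment and complete dominance at both loci gives a 9:3:3:1 phenotypic ratio.
Under the 9:3:3:1 hypothesis (Σ ratio = 16, N = 370):
  black short-haired: 370 × 9/16 = 208.125
  black long-haired: 370 × 3/16 = 69.375
  brown short-haired: 370 × 3/16 = 69.375
  brown long-haired: 370 × 1/16 = 23.125
χ² = Σ (O − E)² / E
  black short-haired: (206 − 208.125)² / 208.125 = 0.0217
  black long-haired: (67 − 69.375)² / 69.375 = 0.0813
  brown short-haired: (73 − 69.375)² / 69.375 = 0.1894
  brown long-haired: (24 − 23.125)² / 23.125 = 0.0331
χ² = 0.0217 + 0.0813 + 0.1894 + 0.0331 = 0.3255 ≈ 0.326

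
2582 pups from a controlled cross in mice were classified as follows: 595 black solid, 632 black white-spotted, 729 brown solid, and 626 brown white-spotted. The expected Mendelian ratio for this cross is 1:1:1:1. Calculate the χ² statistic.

15.624

Expected counts for N = 2582 under a 1:1:1:1 ratio (total parts = 4):
  black solid: 2582 × 1/4 = 645.5
  black white-spotted: 2582 × 1/4 = 645.5
  brown solid: 2582 × 1/4 = 645.5
  brown white-spotted: 2582 × 1/4 = 645.5
χ² = Σ (O − E)² / E
  black solid: (595 − 645.5)² / 645.5 = 3.9508
  black white-spotted: (632 − 645.5)² / 645.5 = 0.2823
  brown solid: (729 − 645.5)² / 645.5 = 10.8013
  brown white-spotted: (626 − 645.5)² / 645.5 = 0.5891
χ² = 3.9508 + 0.2823 + 10.8013 + 0.5891 = 15.6235 ≈ 15.624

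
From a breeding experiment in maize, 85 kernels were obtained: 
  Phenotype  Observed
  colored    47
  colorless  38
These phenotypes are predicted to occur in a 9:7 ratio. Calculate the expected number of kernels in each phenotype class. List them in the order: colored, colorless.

47.8125, 37.1875

Under the 9:7 hypothesis (Σ ratio = 16, N = 85):
  colored: 85 × 9/16 = 47.8125
  colorless: 85 × 7/16 = 37.1875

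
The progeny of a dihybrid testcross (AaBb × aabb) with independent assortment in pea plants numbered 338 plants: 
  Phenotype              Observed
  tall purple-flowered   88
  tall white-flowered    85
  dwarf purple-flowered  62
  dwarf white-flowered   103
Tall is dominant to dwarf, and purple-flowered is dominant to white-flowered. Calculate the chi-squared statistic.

10.189

A dihybrid testcross with independent assortment gives a 1:1:1:1 ratio.
Total ratio parts = 4. Expected numbers out of 338:
  tall purple-flowered: 338 × 1/4 = 84.5
  tall white-flowered: 338 × 1/4 = 84.5
  dwarf purple-flowered: 338 × 1/4 = 84.5
  dwarf white-flowered: 338 × 1/4 = 84.5
χ² = Σ (O − E)² / E
  tall purple-flowered: (88 − 84.5)² / 84.5 = 0.1450
  tall white-flowered: (85 − 84.5)² / 84.5 = 0.0030
  dwarf purple-flowered: (62 − 84.5)² / 84.5 = 5.9911
  dwarf white-flowered: (103 − 84.5)² / 84.5 = 4.0503
χ² = 0.1450 + 0.0030 + 5.9911 + 4.0503 = 10.1894 ≈ 10.189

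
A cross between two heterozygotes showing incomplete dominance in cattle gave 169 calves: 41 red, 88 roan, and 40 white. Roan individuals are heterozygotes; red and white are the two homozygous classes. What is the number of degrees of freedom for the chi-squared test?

With incomplete dominance, a heterozygote × heterozygote cross gives a 1:2:1 phenotypic ratio.
A goodness-of-fit test with 3 phenotype classes has df = 3 − 1 = 2.

2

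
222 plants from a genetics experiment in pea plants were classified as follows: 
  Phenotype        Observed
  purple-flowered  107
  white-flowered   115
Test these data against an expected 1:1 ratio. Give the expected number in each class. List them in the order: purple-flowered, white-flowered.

The 1:1 ratio has 2 parts, so with N = 222 the expected counts are:
  purple-flowered: 222 × 1/2 = 111
  white-flowered: 222 × 1/2 = 111

111, 111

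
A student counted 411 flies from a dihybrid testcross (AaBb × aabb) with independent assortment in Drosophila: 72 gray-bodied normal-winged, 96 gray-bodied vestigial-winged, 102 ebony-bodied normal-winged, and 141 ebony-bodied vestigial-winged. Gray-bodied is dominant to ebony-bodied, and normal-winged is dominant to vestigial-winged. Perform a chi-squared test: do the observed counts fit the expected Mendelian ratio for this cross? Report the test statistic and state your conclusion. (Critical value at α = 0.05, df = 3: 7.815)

23.891; not consistent

A dihybrid testcross with independent assortment gives a 1:1:1:1 ratio.
Under the 1:1:1:1 hypothesis (Σ ratio = 4, N = 411):
  gray-bodied normal-winged: 411 × 1/4 = 102.75
  gray-bodied vestigial-winged: 411 × 1/4 = 102.75
  ebony-bodied normal-winged: 411 × 1/4 = 102.75
  ebony-bodied vestigial-winged: 411 × 1/4 = 102.75
χ² = Σ (O − E)² / E
  gray-bodied normal-winged: (72 − 102.75)² / 102.75 = 9.2026
  gray-bodied vestigial-winged: (96 − 102.75)² / 102.75 = 0.4434
  ebony-bodied normal-winged: (102 − 102.75)² / 102.75 = 0.0055
  ebony-bodied vestigial-winged: (141 − 102.75)² / 102.75 = 14.2391
χ² = 9.2026 + 0.4434 + 0.0055 + 14.2391 = 23.8906 ≈ 23.891
Degrees of freedom = 4 − 1 = 3; critical value at α = 0.05 is 7.815.
Since 23.891 > 7.815, we reject the null hypothesis — the data do not fit the 1:1:1:1 ratio.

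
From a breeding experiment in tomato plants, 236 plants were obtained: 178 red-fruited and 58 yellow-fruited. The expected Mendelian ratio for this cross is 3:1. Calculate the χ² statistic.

0.023

The 3:1 ratio has 4 parts, so with N = 236 the expected counts are:
  red-fruited: 236 × 3/4 = 177
  yellow-fruited: 236 × 1/4 = 59
χ² = Σ (O − E)² / E
  red-fruited: (178 − 177)² / 177 = 0.0056
  yellow-fruited: (58 − 59)² / 59 = 0.0169
χ² = 0.0056 + 0.0169 = 0.0225 ≈ 0.023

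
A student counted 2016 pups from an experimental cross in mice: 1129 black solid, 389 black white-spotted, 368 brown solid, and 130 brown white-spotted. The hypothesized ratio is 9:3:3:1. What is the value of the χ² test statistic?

0.734

Total ratio parts = 16. Expected numbers out of 2016:
  black solid: 2016 × 9/16 = 1134
  black white-spotted: 2016 × 3/16 = 378
  brown solid: 2016 × 3/16 = 378
  brown white-spotted: 2016 × 1/16 = 126
χ² = Σ (O − E)² / E
  black solid: (1129 − 1134)² / 1134 = 0.0220
  black white-spotted: (389 − 378)² / 378 = 0.3201
  brown solid: (368 − 378)² / 378 = 0.2646
  brown white-spotted: (130 − 126)² / 126 = 0.1270
χ² = 0.0220 + 0.3201 + 0.2646 + 0.1270 = 0.7337 ≈ 0.734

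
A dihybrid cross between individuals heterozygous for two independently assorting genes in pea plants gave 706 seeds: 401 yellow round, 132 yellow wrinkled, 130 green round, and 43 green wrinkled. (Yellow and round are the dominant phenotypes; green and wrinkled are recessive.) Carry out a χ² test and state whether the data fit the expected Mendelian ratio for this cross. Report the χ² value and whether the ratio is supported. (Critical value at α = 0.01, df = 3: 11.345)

A dihybrid F₂ with independent assortment and complete dominance at both loci gives a 9:3:3:1 phenotypic ratio.
Expected counts for N = 706 under a 9:3:3:1 ratio (total parts = 16):
  yellow round: 706 × 9/16 = 397.125
  yellow wrinkled: 706 × 3/16 = 132.375
  green round: 706 × 3/16 = 132.375
  green wrinkled: 706 × 1/16 = 44.125
χ² = Σ (O − E)² / E
  yellow round: (401 − 397.125)² / 397.125 = 0.0378
  yellow wrinkled: (132 − 132.375)² / 132.375 = 0.0011
  green round: (130 − 132.375)² / 132.375 = 0.0426
  green wrinkled: (43 − 44.125)² / 44.125 = 0.0287
χ² = 0.0378 + 0.0011 + 0.0426 + 0.0287 = 0.1102 ≈ 0.110
Degrees of freedom = 4 − 1 = 3; critical value at α = 0.01 is 11.345.
Since 0.110 < 11.345, we fail to reject the null hypothesis — the data are consistent with the 9:3:3:1 ratio.

0.110; consistent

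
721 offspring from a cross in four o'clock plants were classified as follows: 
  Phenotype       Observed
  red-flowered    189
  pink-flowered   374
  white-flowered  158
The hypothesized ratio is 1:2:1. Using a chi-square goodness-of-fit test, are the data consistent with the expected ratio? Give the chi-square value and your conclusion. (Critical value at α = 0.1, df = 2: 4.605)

3.677; consistent

The 1:2:1 ratio has 4 parts, so with N = 721 the expected counts are:
  red-flowered: 721 × 1/4 = 180.25
  pink-flowered: 721 × 2/4 = 360.5
  white-flowered: 721 × 1/4 = 180.25
χ² = Σ (O − E)² / E
  red-flowered: (189 − 180.25)² / 180.25 = 0.4248
  pink-flowered: (374 − 360.5)² / 360.5 = 0.5055
  white-flowered: (158 − 180.25)² / 180.25 = 2.7465
χ² = 0.4248 + 0.5055 + 2.7465 = 3.6768 ≈ 3.677
Degrees of freedom = 3 − 1 = 2; critical value at α = 0.1 is 4.605.
Since 3.677 < 4.605, we fail to reject the null hypothesis — the data are consistent with the 1:2:1 ratio.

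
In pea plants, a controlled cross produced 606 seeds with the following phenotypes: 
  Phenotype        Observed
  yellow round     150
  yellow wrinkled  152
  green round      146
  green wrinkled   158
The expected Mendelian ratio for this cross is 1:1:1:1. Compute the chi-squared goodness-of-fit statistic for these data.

Expected counts for N = 606 under a 1:1:1:1 ratio (total parts = 4):
  yellow round: 606 × 1/4 = 151.5
  yellow wrinkled: 606 × 1/4 = 151.5
  green round: 606 × 1/4 = 151.5
  green wrinkled: 606 × 1/4 = 151.5
χ² = Σ (O − E)² / E
  yellow round: (150 − 151.5)² / 151.5 = 0.0149
  yellow wrinkled: (152 − 151.5)² / 151.5 = 0.0017
  green round: (146 − 151.5)² / 151.5 = 0.1997
  green wrinkled: (158 − 151.5)² / 151.5 = 0.2789
χ² = 0.0149 + 0.0017 + 0.1997 + 0.2789 = 0.4952 ≈ 0.495

0.495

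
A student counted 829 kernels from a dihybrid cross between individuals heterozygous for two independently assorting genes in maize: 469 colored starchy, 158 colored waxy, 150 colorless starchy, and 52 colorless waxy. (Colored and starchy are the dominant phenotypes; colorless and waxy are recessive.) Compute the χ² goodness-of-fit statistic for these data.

A dihybrid F₂ with independent assortment and complete dominance at both loci gives a 9:3:3:1 phenotypic ratio.
Under the 9:3:3:1 hypothesis (Σ ratio = 16, N = 829):
  colored starchy: 829 × 9/16 = 466.3125
  colored waxy: 829 × 3/16 = 155.4375
  colorless starchy: 829 × 3/16 = 155.4375
  colorless waxy: 829 × 1/16 = 51.8125
χ² = Σ (O − E)² / E
  colored starchy: (469 − 466.3125)² / 466.3125 = 0.0155
  colored waxy: (158 − 155.4375)² / 155.4375 = 0.0422
  colorless starchy: (150 − 155.4375)² / 155.4375 = 0.1902
  colorless waxy: (52 − 51.8125)² / 51.8125 = 0.0007
χ² = 0.0155 + 0.0422 + 0.1902 + 0.0007 = 0.2486 ≈ 0.249

0.249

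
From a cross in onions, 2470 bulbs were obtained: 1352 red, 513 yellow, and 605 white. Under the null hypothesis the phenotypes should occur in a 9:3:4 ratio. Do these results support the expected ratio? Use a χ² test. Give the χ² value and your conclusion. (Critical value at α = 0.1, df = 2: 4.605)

Total ratio parts = 16. Expected numbers out of 2470:
  red: 2470 × 9/16 = 1389.375
  yellow: 2470 × 3/16 = 463.125
  white: 2470 × 4/16 = 617.5
χ² = Σ (O − E)² / E
  red: (1352 − 1389.375)² / 1389.375 = 1.0054
  yellow: (513 − 463.125)² / 463.125 = 5.3712
  white: (605 − 617.5)² / 617.5 = 0.2530
χ² = 1.0054 + 5.3712 + 0.2530 = 6.6296 ≈ 6.630
Degrees of freedom = 3 − 1 = 2; critical value at α = 0.1 is 4.605.
Since 6.630 > 4.605, we reject the null hypothesis — the data do not fit the 9:3:4 ratio.

6.630; not consistent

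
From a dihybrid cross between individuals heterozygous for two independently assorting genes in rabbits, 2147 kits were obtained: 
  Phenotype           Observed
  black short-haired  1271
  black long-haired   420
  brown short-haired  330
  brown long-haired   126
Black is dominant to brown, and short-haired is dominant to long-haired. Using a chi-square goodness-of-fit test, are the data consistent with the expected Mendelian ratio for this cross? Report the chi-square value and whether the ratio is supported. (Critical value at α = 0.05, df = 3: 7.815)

A dihybrid F₂ with independent assortment and complete dominance at both loci gives a 9:3:3:1 phenotypic ratio.
The 9:3:3:1 ratio has 16 parts, so with N = 2147 the expected counts are:
  black short-haired: 2147 × 9/16 = 1207.6875
  black long-haired: 2147 × 3/16 = 402.5625
  brown short-haired: 2147 × 3/16 = 402.5625
  brown long-haired: 2147 × 1/16 = 134.1875
χ² = Σ (O − E)² / E
  black short-haired: (1271 − 1207.6875)² / 1207.6875 = 3.3191
  black long-haired: (420 − 402.5625)² / 402.5625 = 0.7553
  brown short-haired: (330 − 402.5625)² / 402.5625 = 13.0795
  brown long-haired: (126 − 134.1875)² / 134.1875 = 0.4996
χ² = 3.3191 + 0.7553 + 13.0795 + 0.4996 = 17.6535 ≈ 17.654
Degrees of freedom = 4 − 1 = 3; critical value at α = 0.05 is 7.815.
Since 17.654 > 7.815, we reject the null hypothesis — the data do not fit the 9:3:3:1 ratio.

17.654; not consistent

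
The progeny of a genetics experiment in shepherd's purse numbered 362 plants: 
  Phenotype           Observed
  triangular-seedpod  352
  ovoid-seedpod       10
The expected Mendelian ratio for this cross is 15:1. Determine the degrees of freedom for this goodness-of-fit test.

1

A goodness-of-fit test with 2 phenotype classes has df = 2 − 1 = 1.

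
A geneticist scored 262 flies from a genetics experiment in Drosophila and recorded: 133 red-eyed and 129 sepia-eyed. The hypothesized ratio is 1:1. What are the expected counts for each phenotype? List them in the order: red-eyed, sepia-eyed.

131, 131

Expected counts for N = 262 under a 1:1 ratio (total parts = 2):
  red-eyed: 262 × 1/2 = 131
  sepia-eyed: 262 × 1/2 = 131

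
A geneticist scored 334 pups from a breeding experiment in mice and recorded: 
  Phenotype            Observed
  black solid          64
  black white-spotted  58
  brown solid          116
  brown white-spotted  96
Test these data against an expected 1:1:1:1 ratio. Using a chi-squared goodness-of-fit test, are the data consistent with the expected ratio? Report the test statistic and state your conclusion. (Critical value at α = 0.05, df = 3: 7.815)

26.862; not consistent

Total ratio parts = 4. Expected numbers out of 334:
  black solid: 334 × 1/4 = 83.5
  black white-spotted: 334 × 1/4 = 83.5
  brown solid: 334 × 1/4 = 83.5
  brown white-spotted: 334 × 1/4 = 83.5
χ² = Σ (O − E)² / E
  black solid: (64 − 83.5)² / 83.5 = 4.5539
  black white-spotted: (58 − 83.5)² / 83.5 = 7.7874
  brown solid: (116 − 83.5)² / 83.5 = 12.6497
  brown white-spotted: (96 − 83.5)² / 83.5 = 1.8713
χ² = 4.5539 + 7.7874 + 12.6497 + 1.8713 = 26.8623 ≈ 26.862
Degrees of freedom = 4 − 1 = 3; critical value at α = 0.05 is 7.815.
Since 26.862 > 7.815, we reject the null hypothesis — the data do not fit the 1:1:1:1 ratio.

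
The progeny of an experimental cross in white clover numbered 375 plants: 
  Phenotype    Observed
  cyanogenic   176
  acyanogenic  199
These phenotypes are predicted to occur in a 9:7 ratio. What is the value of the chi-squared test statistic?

Expected counts for N = 375 under a 9:7 ratio (total parts = 16):
  cyanogenic: 375 × 9/16 = 210.9375
  acyanogenic: 375 × 7/16 = 164.0625
χ² = Σ (O − E)² / E
  cyanogenic: (176 − 210.9375)² / 210.9375 = 5.7867
  acyanogenic: (199 − 164.0625)² / 164.0625 = 7.4400
χ² = 5.7867 + 7.4400 = 13.2267 ≈ 13.227

13.227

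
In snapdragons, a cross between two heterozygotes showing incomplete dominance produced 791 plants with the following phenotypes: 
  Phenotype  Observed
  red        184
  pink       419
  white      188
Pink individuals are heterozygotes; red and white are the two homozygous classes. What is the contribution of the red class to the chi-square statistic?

0.956

With incomplete dominance, a heterozygote × heterozygote cross gives a 1:2:1 phenotypic ratio.
Expected counts for N = 791 under a 1:2:1 ratio (total parts = 4):
  red: 791 × 1/4 = 197.75
  pink: 791 × 2/4 = 395.5
  white: 791 × 1/4 = 197.75
Contribution of red: (184 − 197.75)² / 197.75 = 0.9561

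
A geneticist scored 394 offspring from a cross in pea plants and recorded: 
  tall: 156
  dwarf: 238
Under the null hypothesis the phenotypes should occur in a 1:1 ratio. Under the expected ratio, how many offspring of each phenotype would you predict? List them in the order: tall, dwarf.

The 1:1 ratio has 2 parts, so with N = 394 the expected counts are:
  tall: 394 × 1/2 = 197
  dwarf: 394 × 1/2 = 197

197, 197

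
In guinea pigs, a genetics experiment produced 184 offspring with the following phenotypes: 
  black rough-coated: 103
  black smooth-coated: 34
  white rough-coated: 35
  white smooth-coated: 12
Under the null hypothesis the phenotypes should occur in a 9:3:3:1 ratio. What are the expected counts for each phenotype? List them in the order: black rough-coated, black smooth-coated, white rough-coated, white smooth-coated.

103.5, 34.5, 34.5, 11.5

The 9:3:3:1 ratio has 16 parts, so with N = 184 the expected counts are:
  black rough-coated: 184 × 9/16 = 103.5
  black smooth-coated: 184 × 3/16 = 34.5
  white rough-coated: 184 × 3/16 = 34.5
  white smooth-coated: 184 × 1/16 = 11.5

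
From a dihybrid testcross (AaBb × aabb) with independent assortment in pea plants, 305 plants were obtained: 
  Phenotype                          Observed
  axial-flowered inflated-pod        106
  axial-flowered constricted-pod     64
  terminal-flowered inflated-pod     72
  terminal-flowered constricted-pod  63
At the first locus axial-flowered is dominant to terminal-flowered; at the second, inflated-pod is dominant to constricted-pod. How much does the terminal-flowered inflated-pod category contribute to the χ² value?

A dihybrid testcross with independent assortment gives a 1:1:1:1 ratio.
Under the 1:1:1:1 hypothesis (Σ ratio = 4, N = 305):
  axial-flowered inflated-pod: 305 × 1/4 = 76.25
  axial-flowered constricted-pod: 305 × 1/4 = 76.25
  terminal-flowered inflated-pod: 305 × 1/4 = 76.25
  terminal-flowered constricted-pod: 305 × 1/4 = 76.25
Contribution of terminal-flowered inflated-pod: (72 − 76.25)² / 76.25 = 0.2369

0.237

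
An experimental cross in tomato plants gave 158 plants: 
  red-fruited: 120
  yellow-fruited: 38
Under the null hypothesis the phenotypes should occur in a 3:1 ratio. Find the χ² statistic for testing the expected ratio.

0.076

The 3:1 ratio has 4 parts, so with N = 158 the expected counts are:
  red-fruited: 158 × 3/4 = 118.5
  yellow-fruited: 158 × 1/4 = 39.5
χ² = Σ (O − E)² / E
  red-fruited: (120 − 118.5)² / 118.5 = 0.0190
  yellow-fruited: (38 − 39.5)² / 39.5 = 0.0570
χ² = 0.0190 + 0.0570 = 0.076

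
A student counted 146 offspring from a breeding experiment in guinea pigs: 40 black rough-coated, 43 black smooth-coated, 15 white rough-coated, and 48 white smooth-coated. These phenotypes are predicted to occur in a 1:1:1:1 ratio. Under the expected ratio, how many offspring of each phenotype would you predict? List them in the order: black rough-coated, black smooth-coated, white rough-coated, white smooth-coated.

36.5, 36.5, 36.5, 36.5

Total ratio parts = 4. Expected numbers out of 146:
  black rough-coated: 146 × 1/4 = 36.5
  black smooth-coated: 146 × 1/4 = 36.5
  white rough-coated: 146 × 1/4 = 36.5
  white smooth-coated: 146 × 1/4 = 36.5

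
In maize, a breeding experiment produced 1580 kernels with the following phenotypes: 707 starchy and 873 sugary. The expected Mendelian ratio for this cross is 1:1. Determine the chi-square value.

17.441

Expected counts for N = 1580 under a 1:1 ratio (total parts = 2):
  starchy: 1580 × 1/2 = 790
  sugary: 1580 × 1/2 = 790
χ² = Σ (O − E)² / E
  starchy: (707 − 790)² / 790 = 8.7203
  sugary: (873 − 790)² / 790 = 8.7203
χ² = 8.7203 + 8.7203 = 17.4406 ≈ 17.441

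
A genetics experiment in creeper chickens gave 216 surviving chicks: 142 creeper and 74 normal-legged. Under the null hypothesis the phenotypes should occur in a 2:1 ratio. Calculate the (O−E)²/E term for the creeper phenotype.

0.028

The 2:1 ratio has 3 parts, so with N = 216 the expected counts are:
  creeper: 216 × 2/3 = 144
  normal-legged: 216 × 1/3 = 72
Contribution of creeper: (142 − 144)² / 144 = 0.0278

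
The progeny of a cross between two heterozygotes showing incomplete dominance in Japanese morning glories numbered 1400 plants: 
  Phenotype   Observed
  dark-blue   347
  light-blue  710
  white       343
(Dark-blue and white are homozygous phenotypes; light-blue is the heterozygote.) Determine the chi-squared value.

With incomplete dominance, a heterozygote × heterozygote cross gives a 1:2:1 phenotypic ratio.
Under the 1:2:1 hypothesis (Σ ratio = 4, N = 1400):
  dark-blue: 1400 × 1/4 = 350
  light-blue: 1400 × 2/4 = 700
  white: 1400 × 1/4 = 350
χ² = Σ (O − E)² / E
  dark-blue: (347 − 350)² / 350 = 0.0257
  light-blue: (710 − 700)² / 700 = 0.1429
  white: (343 − 350)² / 350 = 0.1400
χ² = 0.0257 + 0.1429 + 0.1400 = 0.3086 ≈ 0.309

0.309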